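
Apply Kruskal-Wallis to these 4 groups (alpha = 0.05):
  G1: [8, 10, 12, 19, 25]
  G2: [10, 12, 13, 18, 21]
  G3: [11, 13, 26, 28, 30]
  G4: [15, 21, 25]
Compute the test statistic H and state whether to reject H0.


Step 1: Combine all N = 18 observations and assign midranks.
sorted (value, group, rank): (8,G1,1), (10,G1,2.5), (10,G2,2.5), (11,G3,4), (12,G1,5.5), (12,G2,5.5), (13,G2,7.5), (13,G3,7.5), (15,G4,9), (18,G2,10), (19,G1,11), (21,G2,12.5), (21,G4,12.5), (25,G1,14.5), (25,G4,14.5), (26,G3,16), (28,G3,17), (30,G3,18)
Step 2: Sum ranks within each group.
R_1 = 34.5 (n_1 = 5)
R_2 = 38 (n_2 = 5)
R_3 = 62.5 (n_3 = 5)
R_4 = 36 (n_4 = 3)
Step 3: H = 12/(N(N+1)) * sum(R_i^2/n_i) - 3(N+1)
     = 12/(18*19) * (34.5^2/5 + 38^2/5 + 62.5^2/5 + 36^2/3) - 3*19
     = 0.035088 * 1740.1 - 57
     = 4.056140.
Step 4: Ties present; correction factor C = 1 - 30/(18^3 - 18) = 0.994840. Corrected H = 4.056140 / 0.994840 = 4.077178.
Step 5: Under H0, H ~ chi^2(3); p-value = 0.253250.
Step 6: alpha = 0.05. fail to reject H0.

H = 4.0772, df = 3, p = 0.253250, fail to reject H0.


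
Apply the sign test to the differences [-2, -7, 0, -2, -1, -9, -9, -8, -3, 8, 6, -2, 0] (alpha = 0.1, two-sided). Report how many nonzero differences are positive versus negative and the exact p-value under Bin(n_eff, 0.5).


Step 1: Discard zero differences. Original n = 13; n_eff = number of nonzero differences = 11.
Nonzero differences (with sign): -2, -7, -2, -1, -9, -9, -8, -3, +8, +6, -2
Step 2: Count signs: positive = 2, negative = 9.
Step 3: Under H0: P(positive) = 0.5, so the number of positives S ~ Bin(11, 0.5).
Step 4: Two-sided exact p-value = sum of Bin(11,0.5) probabilities at or below the observed probability = 0.065430.
Step 5: alpha = 0.1. reject H0.

n_eff = 11, pos = 2, neg = 9, p = 0.065430, reject H0.


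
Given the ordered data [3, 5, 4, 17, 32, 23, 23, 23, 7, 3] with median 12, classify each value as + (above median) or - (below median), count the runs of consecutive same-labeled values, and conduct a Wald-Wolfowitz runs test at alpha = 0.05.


Step 1: Compute median = 12; label A = above, B = below.
Labels in order: BBBAAAAABB  (n_A = 5, n_B = 5)
Step 2: Count runs R = 3.
Step 3: Under H0 (random ordering), E[R] = 2*n_A*n_B/(n_A+n_B) + 1 = 2*5*5/10 + 1 = 6.0000.
        Var[R] = 2*n_A*n_B*(2*n_A*n_B - n_A - n_B) / ((n_A+n_B)^2 * (n_A+n_B-1)) = 2000/900 = 2.2222.
        SD[R] = 1.4907.
Step 4: Continuity-corrected z = (R + 0.5 - E[R]) / SD[R] = (3 + 0.5 - 6.0000) / 1.4907 = -1.6771.
Step 5: Two-sided p-value via normal approximation = 2*(1 - Phi(|z|)) = 0.093533.
Step 6: alpha = 0.05. fail to reject H0.

R = 3, z = -1.6771, p = 0.093533, fail to reject H0.


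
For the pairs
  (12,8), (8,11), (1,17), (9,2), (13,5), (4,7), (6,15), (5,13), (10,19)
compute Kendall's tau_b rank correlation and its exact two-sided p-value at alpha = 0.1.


Step 1: Enumerate the 36 unordered pairs (i,j) with i<j and classify each by sign(x_j-x_i) * sign(y_j-y_i).
  (1,2):dx=-4,dy=+3->D; (1,3):dx=-11,dy=+9->D; (1,4):dx=-3,dy=-6->C; (1,5):dx=+1,dy=-3->D
  (1,6):dx=-8,dy=-1->C; (1,7):dx=-6,dy=+7->D; (1,8):dx=-7,dy=+5->D; (1,9):dx=-2,dy=+11->D
  (2,3):dx=-7,dy=+6->D; (2,4):dx=+1,dy=-9->D; (2,5):dx=+5,dy=-6->D; (2,6):dx=-4,dy=-4->C
  (2,7):dx=-2,dy=+4->D; (2,8):dx=-3,dy=+2->D; (2,9):dx=+2,dy=+8->C; (3,4):dx=+8,dy=-15->D
  (3,5):dx=+12,dy=-12->D; (3,6):dx=+3,dy=-10->D; (3,7):dx=+5,dy=-2->D; (3,8):dx=+4,dy=-4->D
  (3,9):dx=+9,dy=+2->C; (4,5):dx=+4,dy=+3->C; (4,6):dx=-5,dy=+5->D; (4,7):dx=-3,dy=+13->D
  (4,8):dx=-4,dy=+11->D; (4,9):dx=+1,dy=+17->C; (5,6):dx=-9,dy=+2->D; (5,7):dx=-7,dy=+10->D
  (5,8):dx=-8,dy=+8->D; (5,9):dx=-3,dy=+14->D; (6,7):dx=+2,dy=+8->C; (6,8):dx=+1,dy=+6->C
  (6,9):dx=+6,dy=+12->C; (7,8):dx=-1,dy=-2->C; (7,9):dx=+4,dy=+4->C; (8,9):dx=+5,dy=+6->C
Step 2: C = 13, D = 23, total pairs = 36.
Step 3: tau = (C - D)/(n(n-1)/2) = (13 - 23)/36 = -0.277778.
Step 4: Exact two-sided p-value (enumerate n! = 362880 permutations of y under H0): p = 0.358488.
Step 5: alpha = 0.1. fail to reject H0.

tau_b = -0.2778 (C=13, D=23), p = 0.358488, fail to reject H0.


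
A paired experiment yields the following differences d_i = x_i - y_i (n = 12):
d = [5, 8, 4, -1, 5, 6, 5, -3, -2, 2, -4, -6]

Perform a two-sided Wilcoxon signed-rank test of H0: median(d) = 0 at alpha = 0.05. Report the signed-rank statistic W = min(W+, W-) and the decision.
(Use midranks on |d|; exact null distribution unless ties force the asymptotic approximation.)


Step 1: Drop any zero differences (none here) and take |d_i|.
|d| = [5, 8, 4, 1, 5, 6, 5, 3, 2, 2, 4, 6]
Step 2: Midrank |d_i| (ties get averaged ranks).
ranks: |5|->8, |8|->12, |4|->5.5, |1|->1, |5|->8, |6|->10.5, |5|->8, |3|->4, |2|->2.5, |2|->2.5, |4|->5.5, |6|->10.5
Step 3: Attach original signs; sum ranks with positive sign and with negative sign.
W+ = 8 + 12 + 5.5 + 8 + 10.5 + 8 + 2.5 = 54.5
W- = 1 + 4 + 2.5 + 5.5 + 10.5 = 23.5
(Check: W+ + W- = 78 should equal n(n+1)/2 = 78.)
Step 4: Test statistic W = min(W+, W-) = 23.5.
Step 5: Ties in |d|, so use the tie-corrected normal approximation.
        E[W] = n(n+1)/4 = 12*13/4 = 39.
        Tie groups: |d|=2 (t=2), |d|=4 (t=2), |d|=5 (t=3), |d|=6 (t=2); sum(t^3 - t) = 42.
        Var[W] = n(n+1)(2n+1)/24 - sum(t^3-t)/48 = 3900/24 - 42/48 = 161.625.
        z = (W - E[W]) / sqrt(Var[W]) = (23.5 - 39) / 12.7132 = -1.2192.
        Two-sided p = 2*Phi(z) = 0.222766.
Step 6: alpha = 0.05. fail to reject H0.

W+ = 54.5, W- = 23.5, W = min = 23.5, p = 0.222766, fail to reject H0.


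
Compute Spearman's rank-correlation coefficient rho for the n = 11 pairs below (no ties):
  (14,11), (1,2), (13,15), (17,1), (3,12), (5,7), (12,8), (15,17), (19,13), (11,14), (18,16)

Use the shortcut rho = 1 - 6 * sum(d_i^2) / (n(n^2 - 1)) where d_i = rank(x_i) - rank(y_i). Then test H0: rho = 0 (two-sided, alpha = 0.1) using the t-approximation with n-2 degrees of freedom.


Step 1: Rank x and y separately (midranks; no ties here).
rank(x): 14->7, 1->1, 13->6, 17->9, 3->2, 5->3, 12->5, 15->8, 19->11, 11->4, 18->10
rank(y): 11->5, 2->2, 15->9, 1->1, 12->6, 7->3, 8->4, 17->11, 13->7, 14->8, 16->10
Step 2: d_i = R_x(i) - R_y(i); compute d_i^2.
  (7-5)^2=4, (1-2)^2=1, (6-9)^2=9, (9-1)^2=64, (2-6)^2=16, (3-3)^2=0, (5-4)^2=1, (8-11)^2=9, (11-7)^2=16, (4-8)^2=16, (10-10)^2=0
sum(d^2) = 136.
Step 3: rho = 1 - 6*136 / (11*(11^2 - 1)) = 1 - 816/1320 = 0.381818.
Step 4: Under H0, t = rho * sqrt((n-2)/(1-rho^2)) = 1.2394 ~ t(9).
Step 5: Two-sided p-value from the t-distribution with 9 df = 0.246560.
Step 6: alpha = 0.1. fail to reject H0.

rho = 0.3818, p = 0.246560, fail to reject H0 at alpha = 0.1.


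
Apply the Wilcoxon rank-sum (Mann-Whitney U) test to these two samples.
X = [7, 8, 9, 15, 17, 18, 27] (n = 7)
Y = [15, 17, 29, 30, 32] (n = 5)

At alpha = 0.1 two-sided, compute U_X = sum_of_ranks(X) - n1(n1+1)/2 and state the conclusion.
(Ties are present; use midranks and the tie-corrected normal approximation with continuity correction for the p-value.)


Step 1: Combine and sort all 12 observations; assign midranks.
sorted (value, group): (7,X), (8,X), (9,X), (15,X), (15,Y), (17,X), (17,Y), (18,X), (27,X), (29,Y), (30,Y), (32,Y)
ranks: 7->1, 8->2, 9->3, 15->4.5, 15->4.5, 17->6.5, 17->6.5, 18->8, 27->9, 29->10, 30->11, 32->12
Step 2: Rank sum for X: R1 = 1 + 2 + 3 + 4.5 + 6.5 + 8 + 9 = 34.
Step 3: U_X = R1 - n1(n1+1)/2 = 34 - 7*8/2 = 34 - 28 = 6.
       U_Y = n1*n2 - U_X = 35 - 6 = 29.
Step 4: Ties are present, so use the tie-corrected normal approximation (with continuity correction) for the p-value.
Step 5: p-value = 0.073025; compare to alpha = 0.1. reject H0.

U_X = 6, p = 0.073025, reject H0 at alpha = 0.1.


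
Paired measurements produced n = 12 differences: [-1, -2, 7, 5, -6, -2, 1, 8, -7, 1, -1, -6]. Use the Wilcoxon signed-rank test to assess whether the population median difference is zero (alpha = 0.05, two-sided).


Step 1: Drop any zero differences (none here) and take |d_i|.
|d| = [1, 2, 7, 5, 6, 2, 1, 8, 7, 1, 1, 6]
Step 2: Midrank |d_i| (ties get averaged ranks).
ranks: |1|->2.5, |2|->5.5, |7|->10.5, |5|->7, |6|->8.5, |2|->5.5, |1|->2.5, |8|->12, |7|->10.5, |1|->2.5, |1|->2.5, |6|->8.5
Step 3: Attach original signs; sum ranks with positive sign and with negative sign.
W+ = 10.5 + 7 + 2.5 + 12 + 2.5 = 34.5
W- = 2.5 + 5.5 + 8.5 + 5.5 + 10.5 + 2.5 + 8.5 = 43.5
(Check: W+ + W- = 78 should equal n(n+1)/2 = 78.)
Step 4: Test statistic W = min(W+, W-) = 34.5.
Step 5: Ties in |d|, so use the tie-corrected normal approximation.
        E[W] = n(n+1)/4 = 12*13/4 = 39.
        Tie groups: |d|=1 (t=4), |d|=2 (t=2), |d|=6 (t=2), |d|=7 (t=2); sum(t^3 - t) = 78.
        Var[W] = n(n+1)(2n+1)/24 - sum(t^3-t)/48 = 3900/24 - 78/48 = 160.875.
        z = (W - E[W]) / sqrt(Var[W]) = (34.5 - 39) / 12.6837 = -0.3548.
        Two-sided p = 2*Phi(z) = 0.722749.
Step 6: alpha = 0.05. fail to reject H0.

W+ = 34.5, W- = 43.5, W = min = 34.5, p = 0.722749, fail to reject H0.


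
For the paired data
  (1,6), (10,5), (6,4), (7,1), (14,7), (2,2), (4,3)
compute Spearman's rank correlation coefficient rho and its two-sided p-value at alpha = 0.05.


Step 1: Rank x and y separately (midranks; no ties here).
rank(x): 1->1, 10->6, 6->4, 7->5, 14->7, 2->2, 4->3
rank(y): 6->6, 5->5, 4->4, 1->1, 7->7, 2->2, 3->3
Step 2: d_i = R_x(i) - R_y(i); compute d_i^2.
  (1-6)^2=25, (6-5)^2=1, (4-4)^2=0, (5-1)^2=16, (7-7)^2=0, (2-2)^2=0, (3-3)^2=0
sum(d^2) = 42.
Step 3: rho = 1 - 6*42 / (7*(7^2 - 1)) = 1 - 252/336 = 0.250000.
Step 4: Under H0, t = rho * sqrt((n-2)/(1-rho^2)) = 0.5774 ~ t(5).
Step 5: Two-sided p-value from the t-distribution with 5 df = 0.588724.
Step 6: alpha = 0.05. fail to reject H0.

rho = 0.2500, p = 0.588724, fail to reject H0 at alpha = 0.05.


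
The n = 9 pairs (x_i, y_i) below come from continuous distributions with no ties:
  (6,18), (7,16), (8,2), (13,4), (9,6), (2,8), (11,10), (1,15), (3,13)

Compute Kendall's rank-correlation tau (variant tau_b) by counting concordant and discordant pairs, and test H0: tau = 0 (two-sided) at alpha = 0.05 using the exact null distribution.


Step 1: Enumerate the 36 unordered pairs (i,j) with i<j and classify each by sign(x_j-x_i) * sign(y_j-y_i).
  (1,2):dx=+1,dy=-2->D; (1,3):dx=+2,dy=-16->D; (1,4):dx=+7,dy=-14->D; (1,5):dx=+3,dy=-12->D
  (1,6):dx=-4,dy=-10->C; (1,7):dx=+5,dy=-8->D; (1,8):dx=-5,dy=-3->C; (1,9):dx=-3,dy=-5->C
  (2,3):dx=+1,dy=-14->D; (2,4):dx=+6,dy=-12->D; (2,5):dx=+2,dy=-10->D; (2,6):dx=-5,dy=-8->C
  (2,7):dx=+4,dy=-6->D; (2,8):dx=-6,dy=-1->C; (2,9):dx=-4,dy=-3->C; (3,4):dx=+5,dy=+2->C
  (3,5):dx=+1,dy=+4->C; (3,6):dx=-6,dy=+6->D; (3,7):dx=+3,dy=+8->C; (3,8):dx=-7,dy=+13->D
  (3,9):dx=-5,dy=+11->D; (4,5):dx=-4,dy=+2->D; (4,6):dx=-11,dy=+4->D; (4,7):dx=-2,dy=+6->D
  (4,8):dx=-12,dy=+11->D; (4,9):dx=-10,dy=+9->D; (5,6):dx=-7,dy=+2->D; (5,7):dx=+2,dy=+4->C
  (5,8):dx=-8,dy=+9->D; (5,9):dx=-6,dy=+7->D; (6,7):dx=+9,dy=+2->C; (6,8):dx=-1,dy=+7->D
  (6,9):dx=+1,dy=+5->C; (7,8):dx=-10,dy=+5->D; (7,9):dx=-8,dy=+3->D; (8,9):dx=+2,dy=-2->D
Step 2: C = 12, D = 24, total pairs = 36.
Step 3: tau = (C - D)/(n(n-1)/2) = (12 - 24)/36 = -0.333333.
Step 4: Exact two-sided p-value (enumerate n! = 362880 permutations of y under H0): p = 0.259518.
Step 5: alpha = 0.05. fail to reject H0.

tau_b = -0.3333 (C=12, D=24), p = 0.259518, fail to reject H0.


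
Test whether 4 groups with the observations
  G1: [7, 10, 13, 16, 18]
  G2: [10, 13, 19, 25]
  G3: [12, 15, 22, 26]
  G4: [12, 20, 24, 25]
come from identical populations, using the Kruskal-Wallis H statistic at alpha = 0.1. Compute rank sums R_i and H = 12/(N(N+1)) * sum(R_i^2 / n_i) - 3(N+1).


Step 1: Combine all N = 17 observations and assign midranks.
sorted (value, group, rank): (7,G1,1), (10,G1,2.5), (10,G2,2.5), (12,G3,4.5), (12,G4,4.5), (13,G1,6.5), (13,G2,6.5), (15,G3,8), (16,G1,9), (18,G1,10), (19,G2,11), (20,G4,12), (22,G3,13), (24,G4,14), (25,G2,15.5), (25,G4,15.5), (26,G3,17)
Step 2: Sum ranks within each group.
R_1 = 29 (n_1 = 5)
R_2 = 35.5 (n_2 = 4)
R_3 = 42.5 (n_3 = 4)
R_4 = 46 (n_4 = 4)
Step 3: H = 12/(N(N+1)) * sum(R_i^2/n_i) - 3(N+1)
     = 12/(17*18) * (29^2/5 + 35.5^2/4 + 42.5^2/4 + 46^2/4) - 3*18
     = 0.039216 * 1463.83 - 54
     = 3.404902.
Step 4: Ties present; correction factor C = 1 - 24/(17^3 - 17) = 0.995098. Corrected H = 3.404902 / 0.995098 = 3.421675.
Step 5: Under H0, H ~ chi^2(3); p-value = 0.331064.
Step 6: alpha = 0.1. fail to reject H0.

H = 3.4217, df = 3, p = 0.331064, fail to reject H0.


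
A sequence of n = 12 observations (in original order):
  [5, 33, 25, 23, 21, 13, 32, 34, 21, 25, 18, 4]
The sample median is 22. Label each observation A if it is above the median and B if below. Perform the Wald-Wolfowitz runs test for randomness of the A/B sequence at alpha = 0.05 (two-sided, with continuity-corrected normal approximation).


Step 1: Compute median = 22; label A = above, B = below.
Labels in order: BAAABBAABABB  (n_A = 6, n_B = 6)
Step 2: Count runs R = 7.
Step 3: Under H0 (random ordering), E[R] = 2*n_A*n_B/(n_A+n_B) + 1 = 2*6*6/12 + 1 = 7.0000.
        Var[R] = 2*n_A*n_B*(2*n_A*n_B - n_A - n_B) / ((n_A+n_B)^2 * (n_A+n_B-1)) = 4320/1584 = 2.7273.
        SD[R] = 1.6514.
Step 4: R = E[R], so z = 0 with no continuity correction.
Step 5: Two-sided p-value via normal approximation = 2*(1 - Phi(|z|)) = 1.000000.
Step 6: alpha = 0.05. fail to reject H0.

R = 7, z = 0.0000, p = 1.000000, fail to reject H0.


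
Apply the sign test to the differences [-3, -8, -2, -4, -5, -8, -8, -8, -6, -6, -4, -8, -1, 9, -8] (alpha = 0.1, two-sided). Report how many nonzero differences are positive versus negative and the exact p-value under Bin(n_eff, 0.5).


Step 1: Discard zero differences. Original n = 15; n_eff = number of nonzero differences = 15.
Nonzero differences (with sign): -3, -8, -2, -4, -5, -8, -8, -8, -6, -6, -4, -8, -1, +9, -8
Step 2: Count signs: positive = 1, negative = 14.
Step 3: Under H0: P(positive) = 0.5, so the number of positives S ~ Bin(15, 0.5).
Step 4: Two-sided exact p-value = sum of Bin(15,0.5) probabilities at or below the observed probability = 0.000977.
Step 5: alpha = 0.1. reject H0.

n_eff = 15, pos = 1, neg = 14, p = 0.000977, reject H0.


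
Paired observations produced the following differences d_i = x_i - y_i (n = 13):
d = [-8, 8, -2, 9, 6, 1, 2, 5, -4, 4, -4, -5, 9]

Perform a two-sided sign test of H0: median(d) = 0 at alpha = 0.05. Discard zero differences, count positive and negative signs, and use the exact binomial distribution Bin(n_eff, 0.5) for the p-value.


Step 1: Discard zero differences. Original n = 13; n_eff = number of nonzero differences = 13.
Nonzero differences (with sign): -8, +8, -2, +9, +6, +1, +2, +5, -4, +4, -4, -5, +9
Step 2: Count signs: positive = 8, negative = 5.
Step 3: Under H0: P(positive) = 0.5, so the number of positives S ~ Bin(13, 0.5).
Step 4: Two-sided exact p-value = sum of Bin(13,0.5) probabilities at or below the observed probability = 0.581055.
Step 5: alpha = 0.05. fail to reject H0.

n_eff = 13, pos = 8, neg = 5, p = 0.581055, fail to reject H0.


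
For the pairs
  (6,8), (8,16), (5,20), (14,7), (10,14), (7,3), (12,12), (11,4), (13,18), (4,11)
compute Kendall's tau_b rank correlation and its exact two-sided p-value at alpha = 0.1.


Step 1: Enumerate the 45 unordered pairs (i,j) with i<j and classify each by sign(x_j-x_i) * sign(y_j-y_i).
  (1,2):dx=+2,dy=+8->C; (1,3):dx=-1,dy=+12->D; (1,4):dx=+8,dy=-1->D; (1,5):dx=+4,dy=+6->C
  (1,6):dx=+1,dy=-5->D; (1,7):dx=+6,dy=+4->C; (1,8):dx=+5,dy=-4->D; (1,9):dx=+7,dy=+10->C
  (1,10):dx=-2,dy=+3->D; (2,3):dx=-3,dy=+4->D; (2,4):dx=+6,dy=-9->D; (2,5):dx=+2,dy=-2->D
  (2,6):dx=-1,dy=-13->C; (2,7):dx=+4,dy=-4->D; (2,8):dx=+3,dy=-12->D; (2,9):dx=+5,dy=+2->C
  (2,10):dx=-4,dy=-5->C; (3,4):dx=+9,dy=-13->D; (3,5):dx=+5,dy=-6->D; (3,6):dx=+2,dy=-17->D
  (3,7):dx=+7,dy=-8->D; (3,8):dx=+6,dy=-16->D; (3,9):dx=+8,dy=-2->D; (3,10):dx=-1,dy=-9->C
  (4,5):dx=-4,dy=+7->D; (4,6):dx=-7,dy=-4->C; (4,7):dx=-2,dy=+5->D; (4,8):dx=-3,dy=-3->C
  (4,9):dx=-1,dy=+11->D; (4,10):dx=-10,dy=+4->D; (5,6):dx=-3,dy=-11->C; (5,7):dx=+2,dy=-2->D
  (5,8):dx=+1,dy=-10->D; (5,9):dx=+3,dy=+4->C; (5,10):dx=-6,dy=-3->C; (6,7):dx=+5,dy=+9->C
  (6,8):dx=+4,dy=+1->C; (6,9):dx=+6,dy=+15->C; (6,10):dx=-3,dy=+8->D; (7,8):dx=-1,dy=-8->C
  (7,9):dx=+1,dy=+6->C; (7,10):dx=-8,dy=-1->C; (8,9):dx=+2,dy=+14->C; (8,10):dx=-7,dy=+7->D
  (9,10):dx=-9,dy=-7->C
Step 2: C = 21, D = 24, total pairs = 45.
Step 3: tau = (C - D)/(n(n-1)/2) = (21 - 24)/45 = -0.066667.
Step 4: Exact two-sided p-value (enumerate n! = 3628800 permutations of y under H0): p = 0.861801.
Step 5: alpha = 0.1. fail to reject H0.

tau_b = -0.0667 (C=21, D=24), p = 0.861801, fail to reject H0.


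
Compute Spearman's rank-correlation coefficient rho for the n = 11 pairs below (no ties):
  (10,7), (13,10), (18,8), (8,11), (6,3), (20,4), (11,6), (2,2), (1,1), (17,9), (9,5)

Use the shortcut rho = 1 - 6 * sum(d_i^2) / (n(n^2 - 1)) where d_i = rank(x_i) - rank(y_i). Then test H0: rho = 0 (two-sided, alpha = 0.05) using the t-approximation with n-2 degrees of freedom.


Step 1: Rank x and y separately (midranks; no ties here).
rank(x): 10->6, 13->8, 18->10, 8->4, 6->3, 20->11, 11->7, 2->2, 1->1, 17->9, 9->5
rank(y): 7->7, 10->10, 8->8, 11->11, 3->3, 4->4, 6->6, 2->2, 1->1, 9->9, 5->5
Step 2: d_i = R_x(i) - R_y(i); compute d_i^2.
  (6-7)^2=1, (8-10)^2=4, (10-8)^2=4, (4-11)^2=49, (3-3)^2=0, (11-4)^2=49, (7-6)^2=1, (2-2)^2=0, (1-1)^2=0, (9-9)^2=0, (5-5)^2=0
sum(d^2) = 108.
Step 3: rho = 1 - 6*108 / (11*(11^2 - 1)) = 1 - 648/1320 = 0.509091.
Step 4: Under H0, t = rho * sqrt((n-2)/(1-rho^2)) = 1.7744 ~ t(9).
Step 5: Two-sided p-value from the t-distribution with 9 df = 0.109737.
Step 6: alpha = 0.05. fail to reject H0.

rho = 0.5091, p = 0.109737, fail to reject H0 at alpha = 0.05.


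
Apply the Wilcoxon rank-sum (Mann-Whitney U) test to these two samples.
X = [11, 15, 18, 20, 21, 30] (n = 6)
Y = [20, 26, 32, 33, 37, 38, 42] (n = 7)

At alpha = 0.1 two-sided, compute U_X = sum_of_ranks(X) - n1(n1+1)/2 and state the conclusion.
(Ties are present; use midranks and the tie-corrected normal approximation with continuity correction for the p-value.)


Step 1: Combine and sort all 13 observations; assign midranks.
sorted (value, group): (11,X), (15,X), (18,X), (20,X), (20,Y), (21,X), (26,Y), (30,X), (32,Y), (33,Y), (37,Y), (38,Y), (42,Y)
ranks: 11->1, 15->2, 18->3, 20->4.5, 20->4.5, 21->6, 26->7, 30->8, 32->9, 33->10, 37->11, 38->12, 42->13
Step 2: Rank sum for X: R1 = 1 + 2 + 3 + 4.5 + 6 + 8 = 24.5.
Step 3: U_X = R1 - n1(n1+1)/2 = 24.5 - 6*7/2 = 24.5 - 21 = 3.5.
       U_Y = n1*n2 - U_X = 42 - 3.5 = 38.5.
Step 4: Ties are present, so use the tie-corrected normal approximation (with continuity correction) for the p-value.
Step 5: p-value = 0.015019; compare to alpha = 0.1. reject H0.

U_X = 3.5, p = 0.015019, reject H0 at alpha = 0.1.


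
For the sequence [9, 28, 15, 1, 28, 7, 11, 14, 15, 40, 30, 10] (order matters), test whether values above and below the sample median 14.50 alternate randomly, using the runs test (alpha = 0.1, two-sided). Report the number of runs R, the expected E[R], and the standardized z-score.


Step 1: Compute median = 14.50; label A = above, B = below.
Labels in order: BAABABBBAAAB  (n_A = 6, n_B = 6)
Step 2: Count runs R = 7.
Step 3: Under H0 (random ordering), E[R] = 2*n_A*n_B/(n_A+n_B) + 1 = 2*6*6/12 + 1 = 7.0000.
        Var[R] = 2*n_A*n_B*(2*n_A*n_B - n_A - n_B) / ((n_A+n_B)^2 * (n_A+n_B-1)) = 4320/1584 = 2.7273.
        SD[R] = 1.6514.
Step 4: R = E[R], so z = 0 with no continuity correction.
Step 5: Two-sided p-value via normal approximation = 2*(1 - Phi(|z|)) = 1.000000.
Step 6: alpha = 0.1. fail to reject H0.

R = 7, z = 0.0000, p = 1.000000, fail to reject H0.


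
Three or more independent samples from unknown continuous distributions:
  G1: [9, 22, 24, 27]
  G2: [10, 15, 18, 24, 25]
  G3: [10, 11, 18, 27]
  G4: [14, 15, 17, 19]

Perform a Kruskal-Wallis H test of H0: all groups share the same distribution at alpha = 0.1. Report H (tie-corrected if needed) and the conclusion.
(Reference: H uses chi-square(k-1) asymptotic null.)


Step 1: Combine all N = 17 observations and assign midranks.
sorted (value, group, rank): (9,G1,1), (10,G2,2.5), (10,G3,2.5), (11,G3,4), (14,G4,5), (15,G2,6.5), (15,G4,6.5), (17,G4,8), (18,G2,9.5), (18,G3,9.5), (19,G4,11), (22,G1,12), (24,G1,13.5), (24,G2,13.5), (25,G2,15), (27,G1,16.5), (27,G3,16.5)
Step 2: Sum ranks within each group.
R_1 = 43 (n_1 = 4)
R_2 = 47 (n_2 = 5)
R_3 = 32.5 (n_3 = 4)
R_4 = 30.5 (n_4 = 4)
Step 3: H = 12/(N(N+1)) * sum(R_i^2/n_i) - 3(N+1)
     = 12/(17*18) * (43^2/4 + 47^2/5 + 32.5^2/4 + 30.5^2/4) - 3*18
     = 0.039216 * 1400.67 - 54
     = 0.928431.
Step 4: Ties present; correction factor C = 1 - 30/(17^3 - 17) = 0.993873. Corrected H = 0.928431 / 0.993873 = 0.934155.
Step 5: Under H0, H ~ chi^2(3); p-value = 0.817178.
Step 6: alpha = 0.1. fail to reject H0.

H = 0.9342, df = 3, p = 0.817178, fail to reject H0.


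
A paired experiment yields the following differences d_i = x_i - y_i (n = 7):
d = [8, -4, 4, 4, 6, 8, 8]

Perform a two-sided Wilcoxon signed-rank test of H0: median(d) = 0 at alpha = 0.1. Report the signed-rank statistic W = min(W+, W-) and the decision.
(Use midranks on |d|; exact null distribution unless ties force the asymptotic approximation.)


Step 1: Drop any zero differences (none here) and take |d_i|.
|d| = [8, 4, 4, 4, 6, 8, 8]
Step 2: Midrank |d_i| (ties get averaged ranks).
ranks: |8|->6, |4|->2, |4|->2, |4|->2, |6|->4, |8|->6, |8|->6
Step 3: Attach original signs; sum ranks with positive sign and with negative sign.
W+ = 6 + 2 + 2 + 4 + 6 + 6 = 26
W- = 2 = 2
(Check: W+ + W- = 28 should equal n(n+1)/2 = 28.)
Step 4: Test statistic W = min(W+, W-) = 2.
Step 5: Ties in |d|, so use the tie-corrected normal approximation.
        E[W] = n(n+1)/4 = 7*8/4 = 14.
        Tie groups: |d|=4 (t=3), |d|=8 (t=3); sum(t^3 - t) = 48.
        Var[W] = n(n+1)(2n+1)/24 - sum(t^3-t)/48 = 840/24 - 48/48 = 34.
        z = (W - E[W]) / sqrt(Var[W]) = (2 - 14) / 5.8310 = -2.0580.
        Two-sided p = 2*Phi(z) = 0.039592.
Step 6: alpha = 0.1. reject H0.

W+ = 26, W- = 2, W = min = 2, p = 0.039592, reject H0.


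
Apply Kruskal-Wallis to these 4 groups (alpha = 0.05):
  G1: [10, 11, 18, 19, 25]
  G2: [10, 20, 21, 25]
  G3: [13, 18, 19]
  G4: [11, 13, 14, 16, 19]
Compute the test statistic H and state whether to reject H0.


Step 1: Combine all N = 17 observations and assign midranks.
sorted (value, group, rank): (10,G1,1.5), (10,G2,1.5), (11,G1,3.5), (11,G4,3.5), (13,G3,5.5), (13,G4,5.5), (14,G4,7), (16,G4,8), (18,G1,9.5), (18,G3,9.5), (19,G1,12), (19,G3,12), (19,G4,12), (20,G2,14), (21,G2,15), (25,G1,16.5), (25,G2,16.5)
Step 2: Sum ranks within each group.
R_1 = 43 (n_1 = 5)
R_2 = 47 (n_2 = 4)
R_3 = 27 (n_3 = 3)
R_4 = 36 (n_4 = 5)
Step 3: H = 12/(N(N+1)) * sum(R_i^2/n_i) - 3(N+1)
     = 12/(17*18) * (43^2/5 + 47^2/4 + 27^2/3 + 36^2/5) - 3*18
     = 0.039216 * 1424.25 - 54
     = 1.852941.
Step 4: Ties present; correction factor C = 1 - 54/(17^3 - 17) = 0.988971. Corrected H = 1.852941 / 0.988971 = 1.873606.
Step 5: Under H0, H ~ chi^2(3); p-value = 0.599050.
Step 6: alpha = 0.05. fail to reject H0.

H = 1.8736, df = 3, p = 0.599050, fail to reject H0.


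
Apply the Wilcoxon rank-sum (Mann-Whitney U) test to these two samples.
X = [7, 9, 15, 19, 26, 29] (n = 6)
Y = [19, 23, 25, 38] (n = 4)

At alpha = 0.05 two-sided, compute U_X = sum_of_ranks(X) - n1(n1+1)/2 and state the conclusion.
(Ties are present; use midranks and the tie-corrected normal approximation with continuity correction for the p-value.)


Step 1: Combine and sort all 10 observations; assign midranks.
sorted (value, group): (7,X), (9,X), (15,X), (19,X), (19,Y), (23,Y), (25,Y), (26,X), (29,X), (38,Y)
ranks: 7->1, 9->2, 15->3, 19->4.5, 19->4.5, 23->6, 25->7, 26->8, 29->9, 38->10
Step 2: Rank sum for X: R1 = 1 + 2 + 3 + 4.5 + 8 + 9 = 27.5.
Step 3: U_X = R1 - n1(n1+1)/2 = 27.5 - 6*7/2 = 27.5 - 21 = 6.5.
       U_Y = n1*n2 - U_X = 24 - 6.5 = 17.5.
Step 4: Ties are present, so use the tie-corrected normal approximation (with continuity correction) for the p-value.
Step 5: p-value = 0.284958; compare to alpha = 0.05. fail to reject H0.

U_X = 6.5, p = 0.284958, fail to reject H0 at alpha = 0.05.


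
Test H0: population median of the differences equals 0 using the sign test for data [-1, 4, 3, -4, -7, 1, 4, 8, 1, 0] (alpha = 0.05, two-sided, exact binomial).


Step 1: Discard zero differences. Original n = 10; n_eff = number of nonzero differences = 9.
Nonzero differences (with sign): -1, +4, +3, -4, -7, +1, +4, +8, +1
Step 2: Count signs: positive = 6, negative = 3.
Step 3: Under H0: P(positive) = 0.5, so the number of positives S ~ Bin(9, 0.5).
Step 4: Two-sided exact p-value = sum of Bin(9,0.5) probabilities at or below the observed probability = 0.507812.
Step 5: alpha = 0.05. fail to reject H0.

n_eff = 9, pos = 6, neg = 3, p = 0.507812, fail to reject H0.


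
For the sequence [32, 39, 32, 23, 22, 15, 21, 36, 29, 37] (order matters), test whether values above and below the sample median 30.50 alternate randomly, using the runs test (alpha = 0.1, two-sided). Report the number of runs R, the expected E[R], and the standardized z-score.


Step 1: Compute median = 30.50; label A = above, B = below.
Labels in order: AAABBBBABA  (n_A = 5, n_B = 5)
Step 2: Count runs R = 5.
Step 3: Under H0 (random ordering), E[R] = 2*n_A*n_B/(n_A+n_B) + 1 = 2*5*5/10 + 1 = 6.0000.
        Var[R] = 2*n_A*n_B*(2*n_A*n_B - n_A - n_B) / ((n_A+n_B)^2 * (n_A+n_B-1)) = 2000/900 = 2.2222.
        SD[R] = 1.4907.
Step 4: Continuity-corrected z = (R + 0.5 - E[R]) / SD[R] = (5 + 0.5 - 6.0000) / 1.4907 = -0.3354.
Step 5: Two-sided p-value via normal approximation = 2*(1 - Phi(|z|)) = 0.737316.
Step 6: alpha = 0.1. fail to reject H0.

R = 5, z = -0.3354, p = 0.737316, fail to reject H0.


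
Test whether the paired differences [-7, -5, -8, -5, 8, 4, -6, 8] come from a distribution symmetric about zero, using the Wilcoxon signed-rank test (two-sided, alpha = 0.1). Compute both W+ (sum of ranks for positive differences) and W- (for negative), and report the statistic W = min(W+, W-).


Step 1: Drop any zero differences (none here) and take |d_i|.
|d| = [7, 5, 8, 5, 8, 4, 6, 8]
Step 2: Midrank |d_i| (ties get averaged ranks).
ranks: |7|->5, |5|->2.5, |8|->7, |5|->2.5, |8|->7, |4|->1, |6|->4, |8|->7
Step 3: Attach original signs; sum ranks with positive sign and with negative sign.
W+ = 7 + 1 + 7 = 15
W- = 5 + 2.5 + 7 + 2.5 + 4 = 21
(Check: W+ + W- = 36 should equal n(n+1)/2 = 36.)
Step 4: Test statistic W = min(W+, W-) = 15.
Step 5: Ties in |d|, so use the tie-corrected normal approximation.
        E[W] = n(n+1)/4 = 8*9/4 = 18.
        Tie groups: |d|=5 (t=2), |d|=8 (t=3); sum(t^3 - t) = 30.
        Var[W] = n(n+1)(2n+1)/24 - sum(t^3-t)/48 = 1224/24 - 30/48 = 50.375.
        z = (W - E[W]) / sqrt(Var[W]) = (15 - 18) / 7.0975 = -0.4227.
        Two-sided p = 2*Phi(z) = 0.672527.
Step 6: alpha = 0.1. fail to reject H0.

W+ = 15, W- = 21, W = min = 15, p = 0.672527, fail to reject H0.


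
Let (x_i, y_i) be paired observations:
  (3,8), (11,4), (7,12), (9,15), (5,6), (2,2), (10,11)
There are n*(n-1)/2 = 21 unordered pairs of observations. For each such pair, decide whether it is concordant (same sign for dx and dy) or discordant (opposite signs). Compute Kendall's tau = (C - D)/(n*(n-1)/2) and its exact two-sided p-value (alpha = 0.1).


Step 1: Enumerate the 21 unordered pairs (i,j) with i<j and classify each by sign(x_j-x_i) * sign(y_j-y_i).
  (1,2):dx=+8,dy=-4->D; (1,3):dx=+4,dy=+4->C; (1,4):dx=+6,dy=+7->C; (1,5):dx=+2,dy=-2->D
  (1,6):dx=-1,dy=-6->C; (1,7):dx=+7,dy=+3->C; (2,3):dx=-4,dy=+8->D; (2,4):dx=-2,dy=+11->D
  (2,5):dx=-6,dy=+2->D; (2,6):dx=-9,dy=-2->C; (2,7):dx=-1,dy=+7->D; (3,4):dx=+2,dy=+3->C
  (3,5):dx=-2,dy=-6->C; (3,6):dx=-5,dy=-10->C; (3,7):dx=+3,dy=-1->D; (4,5):dx=-4,dy=-9->C
  (4,6):dx=-7,dy=-13->C; (4,7):dx=+1,dy=-4->D; (5,6):dx=-3,dy=-4->C; (5,7):dx=+5,dy=+5->C
  (6,7):dx=+8,dy=+9->C
Step 2: C = 13, D = 8, total pairs = 21.
Step 3: tau = (C - D)/(n(n-1)/2) = (13 - 8)/21 = 0.238095.
Step 4: Exact two-sided p-value (enumerate n! = 5040 permutations of y under H0): p = 0.561905.
Step 5: alpha = 0.1. fail to reject H0.

tau_b = 0.2381 (C=13, D=8), p = 0.561905, fail to reject H0.


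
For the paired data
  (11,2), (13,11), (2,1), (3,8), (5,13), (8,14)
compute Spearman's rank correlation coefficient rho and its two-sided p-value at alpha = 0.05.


Step 1: Rank x and y separately (midranks; no ties here).
rank(x): 11->5, 13->6, 2->1, 3->2, 5->3, 8->4
rank(y): 2->2, 11->4, 1->1, 8->3, 13->5, 14->6
Step 2: d_i = R_x(i) - R_y(i); compute d_i^2.
  (5-2)^2=9, (6-4)^2=4, (1-1)^2=0, (2-3)^2=1, (3-5)^2=4, (4-6)^2=4
sum(d^2) = 22.
Step 3: rho = 1 - 6*22 / (6*(6^2 - 1)) = 1 - 132/210 = 0.371429.
Step 4: Under H0, t = rho * sqrt((n-2)/(1-rho^2)) = 0.8001 ~ t(4).
Step 5: Two-sided p-value from the t-distribution with 4 df = 0.468478.
Step 6: alpha = 0.05. fail to reject H0.

rho = 0.3714, p = 0.468478, fail to reject H0 at alpha = 0.05.


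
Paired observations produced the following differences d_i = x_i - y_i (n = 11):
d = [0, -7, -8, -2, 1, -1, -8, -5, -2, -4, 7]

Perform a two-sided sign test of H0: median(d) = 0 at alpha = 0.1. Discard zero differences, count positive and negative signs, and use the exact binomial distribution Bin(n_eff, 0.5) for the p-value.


Step 1: Discard zero differences. Original n = 11; n_eff = number of nonzero differences = 10.
Nonzero differences (with sign): -7, -8, -2, +1, -1, -8, -5, -2, -4, +7
Step 2: Count signs: positive = 2, negative = 8.
Step 3: Under H0: P(positive) = 0.5, so the number of positives S ~ Bin(10, 0.5).
Step 4: Two-sided exact p-value = sum of Bin(10,0.5) probabilities at or below the observed probability = 0.109375.
Step 5: alpha = 0.1. fail to reject H0.

n_eff = 10, pos = 2, neg = 8, p = 0.109375, fail to reject H0.


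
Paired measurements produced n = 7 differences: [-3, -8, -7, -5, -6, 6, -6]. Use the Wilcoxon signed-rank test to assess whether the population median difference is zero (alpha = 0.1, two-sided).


Step 1: Drop any zero differences (none here) and take |d_i|.
|d| = [3, 8, 7, 5, 6, 6, 6]
Step 2: Midrank |d_i| (ties get averaged ranks).
ranks: |3|->1, |8|->7, |7|->6, |5|->2, |6|->4, |6|->4, |6|->4
Step 3: Attach original signs; sum ranks with positive sign and with negative sign.
W+ = 4 = 4
W- = 1 + 7 + 6 + 2 + 4 + 4 = 24
(Check: W+ + W- = 28 should equal n(n+1)/2 = 28.)
Step 4: Test statistic W = min(W+, W-) = 4.
Step 5: Ties in |d|, so use the tie-corrected normal approximation.
        E[W] = n(n+1)/4 = 7*8/4 = 14.
        Tie groups: |d|=6 (t=3); sum(t^3 - t) = 24.
        Var[W] = n(n+1)(2n+1)/24 - sum(t^3-t)/48 = 840/24 - 24/48 = 34.5.
        z = (W - E[W]) / sqrt(Var[W]) = (4 - 14) / 5.8737 = -1.7025.
        Two-sided p = 2*Phi(z) = 0.088659.
Step 6: alpha = 0.1. reject H0.

W+ = 4, W- = 24, W = min = 4, p = 0.088659, reject H0.


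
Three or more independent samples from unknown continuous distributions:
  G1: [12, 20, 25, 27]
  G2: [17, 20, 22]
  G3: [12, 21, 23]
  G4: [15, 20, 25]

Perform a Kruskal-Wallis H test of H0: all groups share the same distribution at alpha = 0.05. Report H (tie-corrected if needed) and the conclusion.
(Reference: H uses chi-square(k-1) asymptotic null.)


Step 1: Combine all N = 13 observations and assign midranks.
sorted (value, group, rank): (12,G1,1.5), (12,G3,1.5), (15,G4,3), (17,G2,4), (20,G1,6), (20,G2,6), (20,G4,6), (21,G3,8), (22,G2,9), (23,G3,10), (25,G1,11.5), (25,G4,11.5), (27,G1,13)
Step 2: Sum ranks within each group.
R_1 = 32 (n_1 = 4)
R_2 = 19 (n_2 = 3)
R_3 = 19.5 (n_3 = 3)
R_4 = 20.5 (n_4 = 3)
Step 3: H = 12/(N(N+1)) * sum(R_i^2/n_i) - 3(N+1)
     = 12/(13*14) * (32^2/4 + 19^2/3 + 19.5^2/3 + 20.5^2/3) - 3*14
     = 0.065934 * 643.167 - 42
     = 0.406593.
Step 4: Ties present; correction factor C = 1 - 36/(13^3 - 13) = 0.983516. Corrected H = 0.406593 / 0.983516 = 0.413408.
Step 5: Under H0, H ~ chi^2(3); p-value = 0.937459.
Step 6: alpha = 0.05. fail to reject H0.

H = 0.4134, df = 3, p = 0.937459, fail to reject H0.


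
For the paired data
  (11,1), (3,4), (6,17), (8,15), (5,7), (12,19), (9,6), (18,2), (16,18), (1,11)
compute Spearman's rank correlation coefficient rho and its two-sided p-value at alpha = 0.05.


Step 1: Rank x and y separately (midranks; no ties here).
rank(x): 11->7, 3->2, 6->4, 8->5, 5->3, 12->8, 9->6, 18->10, 16->9, 1->1
rank(y): 1->1, 4->3, 17->8, 15->7, 7->5, 19->10, 6->4, 2->2, 18->9, 11->6
Step 2: d_i = R_x(i) - R_y(i); compute d_i^2.
  (7-1)^2=36, (2-3)^2=1, (4-8)^2=16, (5-7)^2=4, (3-5)^2=4, (8-10)^2=4, (6-4)^2=4, (10-2)^2=64, (9-9)^2=0, (1-6)^2=25
sum(d^2) = 158.
Step 3: rho = 1 - 6*158 / (10*(10^2 - 1)) = 1 - 948/990 = 0.042424.
Step 4: Under H0, t = rho * sqrt((n-2)/(1-rho^2)) = 0.1201 ~ t(8).
Step 5: Two-sided p-value from the t-distribution with 8 df = 0.907364.
Step 6: alpha = 0.05. fail to reject H0.

rho = 0.0424, p = 0.907364, fail to reject H0 at alpha = 0.05.


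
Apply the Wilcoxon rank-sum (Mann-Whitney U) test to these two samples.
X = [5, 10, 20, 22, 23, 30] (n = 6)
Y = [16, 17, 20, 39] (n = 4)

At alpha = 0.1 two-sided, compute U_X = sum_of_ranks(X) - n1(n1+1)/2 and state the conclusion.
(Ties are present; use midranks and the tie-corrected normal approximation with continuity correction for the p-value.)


Step 1: Combine and sort all 10 observations; assign midranks.
sorted (value, group): (5,X), (10,X), (16,Y), (17,Y), (20,X), (20,Y), (22,X), (23,X), (30,X), (39,Y)
ranks: 5->1, 10->2, 16->3, 17->4, 20->5.5, 20->5.5, 22->7, 23->8, 30->9, 39->10
Step 2: Rank sum for X: R1 = 1 + 2 + 5.5 + 7 + 8 + 9 = 32.5.
Step 3: U_X = R1 - n1(n1+1)/2 = 32.5 - 6*7/2 = 32.5 - 21 = 11.5.
       U_Y = n1*n2 - U_X = 24 - 11.5 = 12.5.
Step 4: Ties are present, so use the tie-corrected normal approximation (with continuity correction) for the p-value.
Step 5: p-value = 1.000000; compare to alpha = 0.1. fail to reject H0.

U_X = 11.5, p = 1.000000, fail to reject H0 at alpha = 0.1.


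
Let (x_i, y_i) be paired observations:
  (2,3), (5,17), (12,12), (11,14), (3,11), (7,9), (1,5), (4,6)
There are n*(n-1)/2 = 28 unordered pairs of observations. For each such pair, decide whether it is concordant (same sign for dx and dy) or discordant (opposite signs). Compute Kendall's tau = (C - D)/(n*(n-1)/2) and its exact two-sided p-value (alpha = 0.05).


Step 1: Enumerate the 28 unordered pairs (i,j) with i<j and classify each by sign(x_j-x_i) * sign(y_j-y_i).
  (1,2):dx=+3,dy=+14->C; (1,3):dx=+10,dy=+9->C; (1,4):dx=+9,dy=+11->C; (1,5):dx=+1,dy=+8->C
  (1,6):dx=+5,dy=+6->C; (1,7):dx=-1,dy=+2->D; (1,8):dx=+2,dy=+3->C; (2,3):dx=+7,dy=-5->D
  (2,4):dx=+6,dy=-3->D; (2,5):dx=-2,dy=-6->C; (2,6):dx=+2,dy=-8->D; (2,7):dx=-4,dy=-12->C
  (2,8):dx=-1,dy=-11->C; (3,4):dx=-1,dy=+2->D; (3,5):dx=-9,dy=-1->C; (3,6):dx=-5,dy=-3->C
  (3,7):dx=-11,dy=-7->C; (3,8):dx=-8,dy=-6->C; (4,5):dx=-8,dy=-3->C; (4,6):dx=-4,dy=-5->C
  (4,7):dx=-10,dy=-9->C; (4,8):dx=-7,dy=-8->C; (5,6):dx=+4,dy=-2->D; (5,7):dx=-2,dy=-6->C
  (5,8):dx=+1,dy=-5->D; (6,7):dx=-6,dy=-4->C; (6,8):dx=-3,dy=-3->C; (7,8):dx=+3,dy=+1->C
Step 2: C = 21, D = 7, total pairs = 28.
Step 3: tau = (C - D)/(n(n-1)/2) = (21 - 7)/28 = 0.500000.
Step 4: Exact two-sided p-value (enumerate n! = 40320 permutations of y under H0): p = 0.108681.
Step 5: alpha = 0.05. fail to reject H0.

tau_b = 0.5000 (C=21, D=7), p = 0.108681, fail to reject H0.


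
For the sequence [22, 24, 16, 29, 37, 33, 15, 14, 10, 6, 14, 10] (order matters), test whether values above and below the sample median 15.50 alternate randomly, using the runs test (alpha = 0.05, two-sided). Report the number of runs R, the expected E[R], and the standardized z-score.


Step 1: Compute median = 15.50; label A = above, B = below.
Labels in order: AAAAAABBBBBB  (n_A = 6, n_B = 6)
Step 2: Count runs R = 2.
Step 3: Under H0 (random ordering), E[R] = 2*n_A*n_B/(n_A+n_B) + 1 = 2*6*6/12 + 1 = 7.0000.
        Var[R] = 2*n_A*n_B*(2*n_A*n_B - n_A - n_B) / ((n_A+n_B)^2 * (n_A+n_B-1)) = 4320/1584 = 2.7273.
        SD[R] = 1.6514.
Step 4: Continuity-corrected z = (R + 0.5 - E[R]) / SD[R] = (2 + 0.5 - 7.0000) / 1.6514 = -2.7249.
Step 5: Two-sided p-value via normal approximation = 2*(1 - Phi(|z|)) = 0.006432.
Step 6: alpha = 0.05. reject H0.

R = 2, z = -2.7249, p = 0.006432, reject H0.


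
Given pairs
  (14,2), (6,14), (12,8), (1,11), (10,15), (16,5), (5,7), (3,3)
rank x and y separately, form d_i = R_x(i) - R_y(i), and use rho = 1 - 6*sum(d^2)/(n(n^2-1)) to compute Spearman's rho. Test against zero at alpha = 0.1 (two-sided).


Step 1: Rank x and y separately (midranks; no ties here).
rank(x): 14->7, 6->4, 12->6, 1->1, 10->5, 16->8, 5->3, 3->2
rank(y): 2->1, 14->7, 8->5, 11->6, 15->8, 5->3, 7->4, 3->2
Step 2: d_i = R_x(i) - R_y(i); compute d_i^2.
  (7-1)^2=36, (4-7)^2=9, (6-5)^2=1, (1-6)^2=25, (5-8)^2=9, (8-3)^2=25, (3-4)^2=1, (2-2)^2=0
sum(d^2) = 106.
Step 3: rho = 1 - 6*106 / (8*(8^2 - 1)) = 1 - 636/504 = -0.261905.
Step 4: Under H0, t = rho * sqrt((n-2)/(1-rho^2)) = -0.6647 ~ t(6).
Step 5: Two-sided p-value from the t-distribution with 6 df = 0.530923.
Step 6: alpha = 0.1. fail to reject H0.

rho = -0.2619, p = 0.530923, fail to reject H0 at alpha = 0.1.


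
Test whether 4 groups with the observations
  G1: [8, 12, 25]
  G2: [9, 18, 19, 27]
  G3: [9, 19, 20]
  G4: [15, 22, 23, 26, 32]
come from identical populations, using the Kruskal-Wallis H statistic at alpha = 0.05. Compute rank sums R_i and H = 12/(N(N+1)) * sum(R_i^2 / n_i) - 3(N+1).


Step 1: Combine all N = 15 observations and assign midranks.
sorted (value, group, rank): (8,G1,1), (9,G2,2.5), (9,G3,2.5), (12,G1,4), (15,G4,5), (18,G2,6), (19,G2,7.5), (19,G3,7.5), (20,G3,9), (22,G4,10), (23,G4,11), (25,G1,12), (26,G4,13), (27,G2,14), (32,G4,15)
Step 2: Sum ranks within each group.
R_1 = 17 (n_1 = 3)
R_2 = 30 (n_2 = 4)
R_3 = 19 (n_3 = 3)
R_4 = 54 (n_4 = 5)
Step 3: H = 12/(N(N+1)) * sum(R_i^2/n_i) - 3(N+1)
     = 12/(15*16) * (17^2/3 + 30^2/4 + 19^2/3 + 54^2/5) - 3*16
     = 0.050000 * 1024.87 - 48
     = 3.243333.
Step 4: Ties present; correction factor C = 1 - 12/(15^3 - 15) = 0.996429. Corrected H = 3.243333 / 0.996429 = 3.254958.
Step 5: Under H0, H ~ chi^2(3); p-value = 0.353961.
Step 6: alpha = 0.05. fail to reject H0.

H = 3.2550, df = 3, p = 0.353961, fail to reject H0.


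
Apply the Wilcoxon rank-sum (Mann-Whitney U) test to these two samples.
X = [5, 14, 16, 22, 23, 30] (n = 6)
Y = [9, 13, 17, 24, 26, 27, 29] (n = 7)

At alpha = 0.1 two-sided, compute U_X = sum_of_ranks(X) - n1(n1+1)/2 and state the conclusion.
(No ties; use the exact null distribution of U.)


Step 1: Combine and sort all 13 observations; assign midranks.
sorted (value, group): (5,X), (9,Y), (13,Y), (14,X), (16,X), (17,Y), (22,X), (23,X), (24,Y), (26,Y), (27,Y), (29,Y), (30,X)
ranks: 5->1, 9->2, 13->3, 14->4, 16->5, 17->6, 22->7, 23->8, 24->9, 26->10, 27->11, 29->12, 30->13
Step 2: Rank sum for X: R1 = 1 + 4 + 5 + 7 + 8 + 13 = 38.
Step 3: U_X = R1 - n1(n1+1)/2 = 38 - 6*7/2 = 38 - 21 = 17.
       U_Y = n1*n2 - U_X = 42 - 17 = 25.
Step 4: No ties, so the exact null distribution of U (based on enumerating the C(13,6) = 1716 equally likely rank assignments) gives the two-sided p-value.
Step 5: p-value = 0.628205; compare to alpha = 0.1. fail to reject H0.

U_X = 17, p = 0.628205, fail to reject H0 at alpha = 0.1.


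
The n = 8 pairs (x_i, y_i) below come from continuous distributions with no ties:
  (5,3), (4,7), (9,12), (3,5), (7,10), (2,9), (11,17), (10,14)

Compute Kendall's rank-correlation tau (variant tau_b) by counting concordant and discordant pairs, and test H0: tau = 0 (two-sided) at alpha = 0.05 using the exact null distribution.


Step 1: Enumerate the 28 unordered pairs (i,j) with i<j and classify each by sign(x_j-x_i) * sign(y_j-y_i).
  (1,2):dx=-1,dy=+4->D; (1,3):dx=+4,dy=+9->C; (1,4):dx=-2,dy=+2->D; (1,5):dx=+2,dy=+7->C
  (1,6):dx=-3,dy=+6->D; (1,7):dx=+6,dy=+14->C; (1,8):dx=+5,dy=+11->C; (2,3):dx=+5,dy=+5->C
  (2,4):dx=-1,dy=-2->C; (2,5):dx=+3,dy=+3->C; (2,6):dx=-2,dy=+2->D; (2,7):dx=+7,dy=+10->C
  (2,8):dx=+6,dy=+7->C; (3,4):dx=-6,dy=-7->C; (3,5):dx=-2,dy=-2->C; (3,6):dx=-7,dy=-3->C
  (3,7):dx=+2,dy=+5->C; (3,8):dx=+1,dy=+2->C; (4,5):dx=+4,dy=+5->C; (4,6):dx=-1,dy=+4->D
  (4,7):dx=+8,dy=+12->C; (4,8):dx=+7,dy=+9->C; (5,6):dx=-5,dy=-1->C; (5,7):dx=+4,dy=+7->C
  (5,8):dx=+3,dy=+4->C; (6,7):dx=+9,dy=+8->C; (6,8):dx=+8,dy=+5->C; (7,8):dx=-1,dy=-3->C
Step 2: C = 23, D = 5, total pairs = 28.
Step 3: tau = (C - D)/(n(n-1)/2) = (23 - 5)/28 = 0.642857.
Step 4: Exact two-sided p-value (enumerate n! = 40320 permutations of y under H0): p = 0.031151.
Step 5: alpha = 0.05. reject H0.

tau_b = 0.6429 (C=23, D=5), p = 0.031151, reject H0.
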